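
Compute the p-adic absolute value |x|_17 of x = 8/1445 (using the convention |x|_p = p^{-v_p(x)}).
|8/1445|_17 = 289

Step 1 — compute v_17(x) by factoring powers of 17 out of the numerator and denominator: v_17(8/1445) = -2. Step 2 — apply |x|_p = p^{-v_p(x)} = 17^{2} = 289.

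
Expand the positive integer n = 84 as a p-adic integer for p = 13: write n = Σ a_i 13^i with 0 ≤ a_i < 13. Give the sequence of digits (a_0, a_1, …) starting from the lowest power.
(a_0, a_1, …) = (6, 6)

Repeated division by 13 gives the digits low-to-high: 84 = 6 + 6·13^1. Digit sequence: (6, 6).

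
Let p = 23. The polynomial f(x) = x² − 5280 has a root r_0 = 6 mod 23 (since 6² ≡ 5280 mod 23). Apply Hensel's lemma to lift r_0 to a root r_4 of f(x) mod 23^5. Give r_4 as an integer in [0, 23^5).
r_4 = 6091349 (mod 6436343)

Hensel's recurrence: r_{i+1} = r_i − f(r_i)·(f′(r_i))^{-1} mod 23^{i+2}, with f′(x) = 2x. Iterate:
  r_0 = 6 (mod 23)
  r_1 = 443 (mod 529)
  r_2 = 7849 (mod 12167)
  r_3 = 214688 (mod 279841)
  r_4 = 6091349 (mod 6436343)
Final: r_4 = 6091349, and one checks f(r_4) ≡ 0 mod 23^5.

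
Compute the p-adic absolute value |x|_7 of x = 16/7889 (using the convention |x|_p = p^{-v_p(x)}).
|16/7889|_7 = 343

Step 1 — compute v_7(x) by factoring powers of 7 out of the numerator and denominator: v_7(16/7889) = -3. Step 2 — apply |x|_p = p^{-v_p(x)} = 7^{3} = 343.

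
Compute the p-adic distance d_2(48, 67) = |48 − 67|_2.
d_2(48, 67) = 1

Step 1 — x − y = 48 − 67 = -19. Step 2 — v_2(-19) = 0 (factor: -19 = −(2^0 · 19); the sign does not affect v_p). Step 3 — |x − y|_2 = 2^{0} = 1.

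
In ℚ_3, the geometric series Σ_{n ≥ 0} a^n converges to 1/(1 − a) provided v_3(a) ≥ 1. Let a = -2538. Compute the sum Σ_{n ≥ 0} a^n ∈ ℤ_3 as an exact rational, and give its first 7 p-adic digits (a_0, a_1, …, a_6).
Σ a^n = 1/(1 − a) = 1/2539;  first 7 digits = (1, 0, 0, 2, 1, 1, 0)

v_3(a) = 3 ≥ 1, so the series converges in ℤ_3 to 1/(1 − a) = 1/(1 − (-2538)) = 1/2539. Expand this rational in ℤ_3: compute digits iteratively via d_i = x_i mod 3, x_{i+1} = (x_i − d_i)/3. The first 7 digits are (1, 0, 0, 2, 1, 1, 0).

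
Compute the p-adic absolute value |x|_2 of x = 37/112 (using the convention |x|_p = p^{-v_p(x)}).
|37/112|_2 = 16

Step 1 — compute v_2(x) by factoring powers of 2 out of the numerator and denominator: v_2(37/112) = -4. Step 2 — apply |x|_p = p^{-v_p(x)} = 2^{4} = 16.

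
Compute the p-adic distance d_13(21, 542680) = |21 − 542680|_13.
d_13(21, 542680) = 1/28561

Step 1 — x − y = 21 − 542680 = -542659. Step 2 — v_13(-542659) = 4 (factor: -542659 = −(13^4 · 19); the sign does not affect v_p). Step 3 — |x − y|_13 = 13^{-4} = 1/28561.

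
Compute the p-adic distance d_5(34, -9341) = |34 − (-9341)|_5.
d_5(34, -9341) = 1/3125

Step 1 — x − y = 34 − (-9341) = 9375. Step 2 — v_5(9375) = 5 (factor: 9375 = (5^5 · 3); the sign does not affect v_p). Step 3 — |x − y|_5 = 5^{-5} = 1/3125.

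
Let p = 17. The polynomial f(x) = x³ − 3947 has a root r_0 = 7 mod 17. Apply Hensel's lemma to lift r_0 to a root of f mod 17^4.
r_3 = 13182 (mod 83521)

Hensel: r_{i+1} = r_i − f(r_i)/f′(r_i) mod 17^{i+2}, where f′(x) = 3x². Iterate:
  r_0 = 7 (mod 17)
  r_1 = 177 (mod 289)
  r_2 = 3356 (mod 4913)
  r_3 = 13182 (mod 83521)
Final: r = 13182 with f(r) ≡ 0 mod 17^4.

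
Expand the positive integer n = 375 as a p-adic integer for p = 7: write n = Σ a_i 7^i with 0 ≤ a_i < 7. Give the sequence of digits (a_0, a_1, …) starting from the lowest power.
(a_0, a_1, …) = (4, 4, 0, 1)

Repeated division by 7 gives the digits low-to-high: 375 = 4 + 4·7^1 + 1·7^3. Digit sequence: (4, 4, 0, 1).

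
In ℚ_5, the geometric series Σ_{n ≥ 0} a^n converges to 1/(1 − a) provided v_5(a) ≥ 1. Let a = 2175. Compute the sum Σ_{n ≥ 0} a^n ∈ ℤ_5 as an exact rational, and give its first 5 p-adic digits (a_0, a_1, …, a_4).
Σ a^n = 1/(1 − a) = -1/2174;  first 5 digits = (1, 0, 2, 2, 2)

v_5(a) = 2 ≥ 1, so the series converges in ℤ_5 to 1/(1 − a) = 1/(1 − 2175) = -1/2174. Expand this rational in ℤ_5: compute digits iteratively via d_i = x_i mod 5, x_{i+1} = (x_i − d_i)/5. The first 5 digits are (1, 0, 2, 2, 2).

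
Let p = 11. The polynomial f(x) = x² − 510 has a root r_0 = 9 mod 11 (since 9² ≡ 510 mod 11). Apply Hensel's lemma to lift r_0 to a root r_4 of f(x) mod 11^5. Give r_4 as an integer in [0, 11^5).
r_4 = 113430 (mod 161051)

Hensel's recurrence: r_{i+1} = r_i − f(r_i)·(f′(r_i))^{-1} mod 11^{i+2}, with f′(x) = 2x. Iterate:
  r_0 = 9 (mod 11)
  r_1 = 53 (mod 121)
  r_2 = 295 (mod 1331)
  r_3 = 10943 (mod 14641)
  r_4 = 113430 (mod 161051)
Final: r_4 = 113430, and one checks f(r_4) ≡ 0 mod 11^5.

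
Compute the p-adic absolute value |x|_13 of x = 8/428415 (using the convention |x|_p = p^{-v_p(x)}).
|8/428415|_13 = 28561

Step 1 — compute v_13(x) by factoring powers of 13 out of the numerator and denominator: v_13(8/428415) = -4. Step 2 — apply |x|_p = p^{-v_p(x)} = 13^{4} = 28561.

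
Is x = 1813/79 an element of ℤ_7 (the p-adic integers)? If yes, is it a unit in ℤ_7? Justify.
x ∈ ℤ_7 but not a unit; v_7(x) = 2 > 0

ℤ_7 = {x ∈ ℚ_7 : v_7(x) ≥ 0} and ℤ_7^× = {x ∈ ℤ_7 : v_7(x) = 0}. Here v_7(1813/79) = v_7(num) − v_7(den) = 2; compare against these criteria.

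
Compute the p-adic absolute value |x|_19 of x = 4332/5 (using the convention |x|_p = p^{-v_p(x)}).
|4332/5|_19 = 1/361

Step 1 — compute v_19(x) by factoring powers of 19 out of the numerator and denominator: v_19(4332/5) = 2. Step 2 — apply |x|_p = p^{-v_p(x)} = 19^{-2} = 1/361.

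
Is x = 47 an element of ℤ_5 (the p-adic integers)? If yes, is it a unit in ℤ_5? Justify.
x ∈ ℤ_5^× (unit); v_5(x) = 0

ℤ_5 = {x ∈ ℚ_5 : v_5(x) ≥ 0} and ℤ_5^× = {x ∈ ℤ_5 : v_5(x) = 0}. Here v_5(47) = v_5(num) − v_5(den) = 0; compare against these criteria.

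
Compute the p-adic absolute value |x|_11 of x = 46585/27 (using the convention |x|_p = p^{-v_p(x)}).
|46585/27|_11 = 1/1331

Step 1 — compute v_11(x) by factoring powers of 11 out of the numerator and denominator: v_11(46585/27) = 3. Step 2 — apply |x|_p = p^{-v_p(x)} = 11^{-3} = 1/1331.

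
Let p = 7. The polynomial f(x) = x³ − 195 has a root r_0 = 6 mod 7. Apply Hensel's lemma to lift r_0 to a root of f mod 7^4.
r_3 = 1665 (mod 2401)

Hensel: r_{i+1} = r_i − f(r_i)/f′(r_i) mod 7^{i+2}, where f′(x) = 3x². Iterate:
  r_0 = 6 (mod 7)
  r_1 = 48 (mod 49)
  r_2 = 293 (mod 343)
  r_3 = 1665 (mod 2401)
Final: r = 1665 with f(r) ≡ 0 mod 7^4.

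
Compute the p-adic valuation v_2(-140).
v_2(-140) = 2

v_2(n) is the largest exponent k such that 2^k divides n. Factor out: -140 = -2^2 · 35. (Sign doesn't affect v_p.) So v_2(-140) = 2.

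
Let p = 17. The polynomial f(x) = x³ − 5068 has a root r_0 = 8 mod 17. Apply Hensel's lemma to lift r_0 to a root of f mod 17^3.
r_2 = 4156 (mod 4913)

Hensel: r_{i+1} = r_i − f(r_i)/f′(r_i) mod 17^{i+2}, where f′(x) = 3x². Iterate:
  r_0 = 8 (mod 17)
  r_1 = 110 (mod 289)
  r_2 = 4156 (mod 4913)
Final: r = 4156 with f(r) ≡ 0 mod 17^3.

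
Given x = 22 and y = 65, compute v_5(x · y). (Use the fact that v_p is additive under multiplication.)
v_5(1430) = 1

v_p(x) = 0 (factor: 22 = 5^0 · 22); v_p(y) = 1 (factor: 65 = 5^1 · 13). Additivity: v_p(xy) = v_p(x) + v_p(y) = 0 + 1 = 1. (Direct check: xy = 1430 = 5^1 · (286).)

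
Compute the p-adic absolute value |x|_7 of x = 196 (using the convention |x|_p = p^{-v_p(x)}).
|196|_7 = 1/49

Step 1 — compute v_7(x) by factoring powers of 7 out of the numerator and denominator: v_7(196) = 2. Step 2 — apply |x|_p = p^{-v_p(x)} = 7^{-2} = 1/49.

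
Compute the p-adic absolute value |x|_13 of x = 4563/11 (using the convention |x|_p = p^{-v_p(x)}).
|4563/11|_13 = 1/169

Step 1 — compute v_13(x) by factoring powers of 13 out of the numerator and denominator: v_13(4563/11) = 2. Step 2 — apply |x|_p = p^{-v_p(x)} = 13^{-2} = 1/169.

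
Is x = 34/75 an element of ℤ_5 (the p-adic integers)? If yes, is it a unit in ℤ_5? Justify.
x ∉ ℤ_5 (v_5(x) = -2 < 0)

ℤ_5 = {x ∈ ℚ_5 : v_5(x) ≥ 0} and ℤ_5^× = {x ∈ ℤ_5 : v_5(x) = 0}. Here v_5(34/75) = v_5(num) − v_5(den) = -2; compare against these criteria.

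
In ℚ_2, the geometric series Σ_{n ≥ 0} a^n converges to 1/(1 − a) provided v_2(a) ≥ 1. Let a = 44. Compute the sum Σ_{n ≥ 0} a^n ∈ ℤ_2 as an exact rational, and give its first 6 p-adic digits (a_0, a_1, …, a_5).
Σ a^n = 1/(1 − a) = -1/43;  first 6 digits = (1, 0, 1, 1, 1, 1)

v_2(a) = 2 ≥ 1, so the series converges in ℤ_2 to 1/(1 − a) = 1/(1 − 44) = -1/43. Expand this rational in ℤ_2: compute digits iteratively via d_i = x_i mod 2, x_{i+1} = (x_i − d_i)/2. The first 6 digits are (1, 0, 1, 1, 1, 1).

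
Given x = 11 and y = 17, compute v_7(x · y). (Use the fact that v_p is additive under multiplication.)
v_7(187) = 0

v_p(x) = 0 (factor: 11 = 7^0 · 11); v_p(y) = 0 (factor: 17 = 7^0 · 17). Additivity: v_p(xy) = v_p(x) + v_p(y) = 0 + 0 = 0. (Direct check: xy = 187 = 7^0 · (187).)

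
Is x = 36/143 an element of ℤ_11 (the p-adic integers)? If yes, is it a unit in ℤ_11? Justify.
x ∉ ℤ_11 (v_11(x) = -1 < 0)

ℤ_11 = {x ∈ ℚ_11 : v_11(x) ≥ 0} and ℤ_11^× = {x ∈ ℤ_11 : v_11(x) = 0}. Here v_11(36/143) = v_11(num) − v_11(den) = -1; compare against these criteria.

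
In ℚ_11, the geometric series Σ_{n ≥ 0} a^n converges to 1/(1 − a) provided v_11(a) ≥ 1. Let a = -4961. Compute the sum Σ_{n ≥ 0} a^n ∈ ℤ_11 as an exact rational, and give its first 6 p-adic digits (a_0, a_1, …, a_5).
Σ a^n = 1/(1 − a) = 1/4962;  first 6 digits = (1, 0, 3, 7, 8, 9)

v_11(a) = 2 ≥ 1, so the series converges in ℤ_11 to 1/(1 − a) = 1/(1 − (-4961)) = 1/4962. Expand this rational in ℤ_11: compute digits iteratively via d_i = x_i mod 11, x_{i+1} = (x_i − d_i)/11. The first 6 digits are (1, 0, 3, 7, 8, 9).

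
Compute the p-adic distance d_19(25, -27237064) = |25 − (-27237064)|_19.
d_19(25, -27237064) = 1/2476099

Step 1 — x − y = 25 − (-27237064) = 27237089. Step 2 — v_19(27237089) = 5 (factor: 27237089 = (19^5 · 11); the sign does not affect v_p). Step 3 — |x − y|_19 = 19^{-5} = 1/2476099.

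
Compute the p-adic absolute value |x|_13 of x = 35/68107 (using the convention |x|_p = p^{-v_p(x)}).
|35/68107|_13 = 2197

Step 1 — compute v_13(x) by factoring powers of 13 out of the numerator and denominator: v_13(35/68107) = -3. Step 2 — apply |x|_p = p^{-v_p(x)} = 13^{3} = 2197.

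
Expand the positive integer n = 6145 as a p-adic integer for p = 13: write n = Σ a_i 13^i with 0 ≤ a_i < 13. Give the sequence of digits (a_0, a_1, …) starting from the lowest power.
(a_0, a_1, …) = (9, 4, 10, 2)

Repeated division by 13 gives the digits low-to-high: 6145 = 9 + 4·13^1 + 10·13^2 + 2·13^3. Digit sequence: (9, 4, 10, 2).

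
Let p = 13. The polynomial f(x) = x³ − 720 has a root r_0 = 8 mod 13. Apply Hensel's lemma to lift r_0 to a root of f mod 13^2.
r_1 = 164 (mod 169)

Hensel: r_{i+1} = r_i − f(r_i)/f′(r_i) mod 13^{i+2}, where f′(x) = 3x². Iterate:
  r_0 = 8 (mod 13)
  r_1 = 164 (mod 169)
Final: r = 164 with f(r) ≡ 0 mod 13^2.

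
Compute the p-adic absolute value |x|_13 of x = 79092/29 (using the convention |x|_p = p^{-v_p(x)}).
|79092/29|_13 = 1/2197

Step 1 — compute v_13(x) by factoring powers of 13 out of the numerator and denominator: v_13(79092/29) = 3. Step 2 — apply |x|_p = p^{-v_p(x)} = 13^{-3} = 1/2197.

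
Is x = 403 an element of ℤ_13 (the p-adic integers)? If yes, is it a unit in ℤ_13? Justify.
x ∈ ℤ_13 but not a unit; v_13(x) = 1 > 0

ℤ_13 = {x ∈ ℚ_13 : v_13(x) ≥ 0} and ℤ_13^× = {x ∈ ℤ_13 : v_13(x) = 0}. Here v_13(403) = v_13(num) − v_13(den) = 1; compare against these criteria.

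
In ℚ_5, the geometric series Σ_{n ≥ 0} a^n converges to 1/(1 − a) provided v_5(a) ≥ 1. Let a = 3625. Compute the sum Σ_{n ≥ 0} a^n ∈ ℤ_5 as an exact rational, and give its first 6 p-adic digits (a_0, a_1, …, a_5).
Σ a^n = 1/(1 − a) = -1/3624;  first 6 digits = (1, 0, 0, 4, 0, 1)

v_5(a) = 3 ≥ 1, so the series converges in ℤ_5 to 1/(1 − a) = 1/(1 − 3625) = -1/3624. Expand this rational in ℤ_5: compute digits iteratively via d_i = x_i mod 5, x_{i+1} = (x_i − d_i)/5. The first 6 digits are (1, 0, 0, 4, 0, 1).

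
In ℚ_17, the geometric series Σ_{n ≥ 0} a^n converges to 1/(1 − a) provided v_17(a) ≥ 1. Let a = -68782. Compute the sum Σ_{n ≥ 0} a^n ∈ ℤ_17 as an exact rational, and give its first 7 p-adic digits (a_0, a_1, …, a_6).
Σ a^n = 1/(1 − a) = 1/68783;  first 7 digits = (1, 0, 0, 3, 16, 16, 8)

v_17(a) = 3 ≥ 1, so the series converges in ℤ_17 to 1/(1 − a) = 1/(1 − (-68782)) = 1/68783. Expand this rational in ℤ_17: compute digits iteratively via d_i = x_i mod 17, x_{i+1} = (x_i − d_i)/17. The first 7 digits are (1, 0, 0, 3, 16, 16, 8).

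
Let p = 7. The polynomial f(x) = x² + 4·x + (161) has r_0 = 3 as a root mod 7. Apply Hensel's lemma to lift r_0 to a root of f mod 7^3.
r_2 = 318 (mod 343)

Hensel: r_{i+1} = r_i − f(r_i)·(f′(r_i))^{-1} mod 7^{i+2}, f′(x) = 2x + 4. Iterate:
  r_0 = 3 (mod 7)
  r_1 = 24 (mod 49)
  r_2 = 318 (mod 343)
Final: r = 318 satisfies f(r) ≡ 0 mod 7^3.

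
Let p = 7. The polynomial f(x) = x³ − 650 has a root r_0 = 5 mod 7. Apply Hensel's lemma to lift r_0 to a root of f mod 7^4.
r_3 = 2266 (mod 2401)

Hensel: r_{i+1} = r_i − f(r_i)/f′(r_i) mod 7^{i+2}, where f′(x) = 3x². Iterate:
  r_0 = 5 (mod 7)
  r_1 = 12 (mod 49)
  r_2 = 208 (mod 343)
  r_3 = 2266 (mod 2401)
Final: r = 2266 with f(r) ≡ 0 mod 7^4.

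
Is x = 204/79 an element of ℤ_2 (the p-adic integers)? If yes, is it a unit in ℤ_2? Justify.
x ∈ ℤ_2 but not a unit; v_2(x) = 2 > 0

ℤ_2 = {x ∈ ℚ_2 : v_2(x) ≥ 0} and ℤ_2^× = {x ∈ ℤ_2 : v_2(x) = 0}. Here v_2(204/79) = v_2(num) − v_2(den) = 2; compare against these criteria.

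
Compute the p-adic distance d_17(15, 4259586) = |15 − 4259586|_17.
d_17(15, 4259586) = 1/1419857

Step 1 — x − y = 15 − 4259586 = -4259571. Step 2 — v_17(-4259571) = 5 (factor: -4259571 = −(17^5 · 3); the sign does not affect v_p). Step 3 — |x − y|_17 = 17^{-5} = 1/1419857.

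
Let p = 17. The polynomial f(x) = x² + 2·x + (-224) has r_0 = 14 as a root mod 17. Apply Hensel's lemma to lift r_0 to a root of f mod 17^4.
r_3 = 14 (mod 83521)

Hensel: r_{i+1} = r_i − f(r_i)·(f′(r_i))^{-1} mod 17^{i+2}, f′(x) = 2x + 2. Iterate:
  r_0 = 14 (mod 17)
  r_1 = 14 (mod 289)
  r_2 = 14 (mod 4913)
  r_3 = 14 (mod 83521)
Final: r = 14 satisfies f(r) ≡ 0 mod 17^4.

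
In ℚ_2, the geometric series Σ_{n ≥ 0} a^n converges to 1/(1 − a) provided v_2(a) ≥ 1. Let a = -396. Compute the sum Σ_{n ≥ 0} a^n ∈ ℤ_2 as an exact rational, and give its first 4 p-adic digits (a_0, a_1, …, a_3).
Σ a^n = 1/(1 − a) = 1/397;  first 4 digits = (1, 0, 1, 0)

v_2(a) = 2 ≥ 1, so the series converges in ℤ_2 to 1/(1 − a) = 1/(1 − (-396)) = 1/397. Expand this rational in ℤ_2: compute digits iteratively via d_i = x_i mod 2, x_{i+1} = (x_i − d_i)/2. The first 4 digits are (1, 0, 1, 0).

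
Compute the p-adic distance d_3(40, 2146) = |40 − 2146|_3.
d_3(40, 2146) = 1/81

Step 1 — x − y = 40 − 2146 = -2106. Step 2 — v_3(-2106) = 4 (factor: -2106 = −(3^4 · 26); the sign does not affect v_p). Step 3 — |x − y|_3 = 3^{-4} = 1/81.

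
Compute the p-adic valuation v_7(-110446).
v_7(-110446) = 4

v_7(n) is the largest exponent k such that 7^k divides n. Factor out: -110446 = -7^4 · 46. (Sign doesn't affect v_p.) So v_7(-110446) = 4.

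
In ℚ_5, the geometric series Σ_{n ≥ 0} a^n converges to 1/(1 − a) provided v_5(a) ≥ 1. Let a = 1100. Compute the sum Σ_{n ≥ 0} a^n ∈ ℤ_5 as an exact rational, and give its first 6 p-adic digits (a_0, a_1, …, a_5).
Σ a^n = 1/(1 − a) = -1/1099;  first 6 digits = (1, 0, 4, 3, 2, 2)

v_5(a) = 2 ≥ 1, so the series converges in ℤ_5 to 1/(1 − a) = 1/(1 − 1100) = -1/1099. Expand this rational in ℤ_5: compute digits iteratively via d_i = x_i mod 5, x_{i+1} = (x_i − d_i)/5. The first 6 digits are (1, 0, 4, 3, 2, 2).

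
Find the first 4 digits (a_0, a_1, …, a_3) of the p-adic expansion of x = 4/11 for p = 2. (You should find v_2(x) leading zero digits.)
(a_0, …, a_3) = (0, 0, 1, 1)

v_2(4/11) = 2, so a_0 = ... = a_1 = 0. Factor out: x = 2^2 · u with u = 1/11 a unit in ℤ_2. Expand u iteratively via a_{v+i} = u_i mod 2, u_{i+1} = (u_i − a_{v+i})/2:
  u_0 = 1/11;  a_2 = 1;  u_1 = (u_0 − 1)/2 = -5/11
  u_1 = -5/11;  a_3 = 1;  u_2 = (u_1 − 1)/2 = -8/11
Digits: (0, 0, 1, 1).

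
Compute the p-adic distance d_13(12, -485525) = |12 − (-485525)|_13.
d_13(12, -485525) = 1/28561

Step 1 — x − y = 12 − (-485525) = 485537. Step 2 — v_13(485537) = 4 (factor: 485537 = (13^4 · 17); the sign does not affect v_p). Step 3 — |x − y|_13 = 13^{-4} = 1/28561.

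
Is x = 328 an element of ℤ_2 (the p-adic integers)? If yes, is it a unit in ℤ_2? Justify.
x ∈ ℤ_2 but not a unit; v_2(x) = 3 > 0

ℤ_2 = {x ∈ ℚ_2 : v_2(x) ≥ 0} and ℤ_2^× = {x ∈ ℤ_2 : v_2(x) = 0}. Here v_2(328) = v_2(num) − v_2(den) = 3; compare against these criteria.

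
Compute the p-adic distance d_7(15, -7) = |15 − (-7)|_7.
d_7(15, -7) = 1

Step 1 — x − y = 15 − (-7) = 22. Step 2 — v_7(22) = 0 (factor: 22 = (7^0 · 22); the sign does not affect v_p). Step 3 — |x − y|_7 = 7^{0} = 1.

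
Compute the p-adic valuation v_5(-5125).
v_5(-5125) = 3

v_5(n) is the largest exponent k such that 5^k divides n. Factor out: -5125 = -5^3 · 41. (Sign doesn't affect v_p.) So v_5(-5125) = 3.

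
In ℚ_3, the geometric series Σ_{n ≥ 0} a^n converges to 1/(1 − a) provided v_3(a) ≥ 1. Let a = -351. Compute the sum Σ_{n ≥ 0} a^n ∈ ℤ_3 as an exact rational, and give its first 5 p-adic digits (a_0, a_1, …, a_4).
Σ a^n = 1/(1 − a) = 1/352;  first 5 digits = (1, 0, 0, 2, 1)

v_3(a) = 3 ≥ 1, so the series converges in ℤ_3 to 1/(1 − a) = 1/(1 − (-351)) = 1/352. Expand this rational in ℤ_3: compute digits iteratively via d_i = x_i mod 3, x_{i+1} = (x_i − d_i)/3. The first 5 digits are (1, 0, 0, 2, 1).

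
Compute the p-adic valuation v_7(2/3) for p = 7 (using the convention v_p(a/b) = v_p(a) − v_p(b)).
v_7(2/3) = 0

Factor powers of 7 from the numerator and denominator of the reduced fraction: 2 = 7^0 · 2 and 3 = 7^0 · 3. Apply v_p(a/b) = v_p(a) − v_p(b): v_7(2/3) = 0 − 0 = 0.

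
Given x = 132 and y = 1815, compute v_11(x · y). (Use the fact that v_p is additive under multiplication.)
v_11(239580) = 3

v_p(x) = 1 (factor: 132 = 11^1 · 12); v_p(y) = 2 (factor: 1815 = 11^2 · 15). Additivity: v_p(xy) = v_p(x) + v_p(y) = 1 + 2 = 3. (Direct check: xy = 239580 = 11^3 · (180).)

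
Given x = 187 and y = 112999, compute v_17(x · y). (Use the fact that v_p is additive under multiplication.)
v_17(21130813) = 4

v_p(x) = 1 (factor: 187 = 17^1 · 11); v_p(y) = 3 (factor: 112999 = 17^3 · 23). Additivity: v_p(xy) = v_p(x) + v_p(y) = 1 + 3 = 4. (Direct check: xy = 21130813 = 17^4 · (253).)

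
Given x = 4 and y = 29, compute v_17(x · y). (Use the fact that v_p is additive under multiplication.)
v_17(116) = 0

v_p(x) = 0 (factor: 4 = 17^0 · 4); v_p(y) = 0 (factor: 29 = 17^0 · 29). Additivity: v_p(xy) = v_p(x) + v_p(y) = 0 + 0 = 0. (Direct check: xy = 116 = 17^0 · (116).)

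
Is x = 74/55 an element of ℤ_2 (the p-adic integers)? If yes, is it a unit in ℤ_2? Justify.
x ∈ ℤ_2 but not a unit; v_2(x) = 1 > 0

ℤ_2 = {x ∈ ℚ_2 : v_2(x) ≥ 0} and ℤ_2^× = {x ∈ ℤ_2 : v_2(x) = 0}. Here v_2(74/55) = v_2(num) − v_2(den) = 1; compare against these criteria.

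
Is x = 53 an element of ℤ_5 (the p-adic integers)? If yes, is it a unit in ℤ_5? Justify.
x ∈ ℤ_5^× (unit); v_5(x) = 0

ℤ_5 = {x ∈ ℚ_5 : v_5(x) ≥ 0} and ℤ_5^× = {x ∈ ℤ_5 : v_5(x) = 0}. Here v_5(53) = v_5(num) − v_5(den) = 0; compare against these criteria.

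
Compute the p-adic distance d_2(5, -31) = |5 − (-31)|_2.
d_2(5, -31) = 1/4

Step 1 — x − y = 5 − (-31) = 36. Step 2 — v_2(36) = 2 (factor: 36 = (2^2 · 9); the sign does not affect v_p). Step 3 — |x − y|_2 = 2^{-2} = 1/4.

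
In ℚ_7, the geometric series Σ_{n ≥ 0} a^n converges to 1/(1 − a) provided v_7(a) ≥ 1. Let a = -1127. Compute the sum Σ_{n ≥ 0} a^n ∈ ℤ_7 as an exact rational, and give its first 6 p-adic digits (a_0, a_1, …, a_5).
Σ a^n = 1/(1 − a) = 1/1128;  first 6 digits = (1, 0, 5, 3, 3, 5)

v_7(a) = 2 ≥ 1, so the series converges in ℤ_7 to 1/(1 − a) = 1/(1 − (-1127)) = 1/1128. Expand this rational in ℤ_7: compute digits iteratively via d_i = x_i mod 7, x_{i+1} = (x_i − d_i)/7. The first 6 digits are (1, 0, 5, 3, 3, 5).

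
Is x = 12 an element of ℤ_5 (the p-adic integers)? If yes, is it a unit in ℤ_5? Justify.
x ∈ ℤ_5^× (unit); v_5(x) = 0

ℤ_5 = {x ∈ ℚ_5 : v_5(x) ≥ 0} and ℤ_5^× = {x ∈ ℤ_5 : v_5(x) = 0}. Here v_5(12) = v_5(num) − v_5(den) = 0; compare against these criteria.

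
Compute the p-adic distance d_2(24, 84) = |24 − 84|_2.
d_2(24, 84) = 1/4

Step 1 — x − y = 24 − 84 = -60. Step 2 — v_2(-60) = 2 (factor: -60 = −(2^2 · 15); the sign does not affect v_p). Step 3 — |x − y|_2 = 2^{-2} = 1/4.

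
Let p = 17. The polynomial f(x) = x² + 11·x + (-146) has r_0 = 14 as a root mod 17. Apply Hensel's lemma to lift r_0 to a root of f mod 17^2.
r_1 = 31 (mod 289)

Hensel: r_{i+1} = r_i − f(r_i)·(f′(r_i))^{-1} mod 17^{i+2}, f′(x) = 2x + 11. Iterate:
  r_0 = 14 (mod 17)
  r_1 = 31 (mod 289)
Final: r = 31 satisfies f(r) ≡ 0 mod 17^2.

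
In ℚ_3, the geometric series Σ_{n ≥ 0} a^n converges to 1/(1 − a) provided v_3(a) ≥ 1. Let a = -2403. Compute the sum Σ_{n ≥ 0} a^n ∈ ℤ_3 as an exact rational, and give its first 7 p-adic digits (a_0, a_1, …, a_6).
Σ a^n = 1/(1 − a) = 1/2404;  first 7 digits = (1, 0, 0, 1, 0, 2, 0)

v_3(a) = 3 ≥ 1, so the series converges in ℤ_3 to 1/(1 − a) = 1/(1 − (-2403)) = 1/2404. Expand this rational in ℤ_3: compute digits iteratively via d_i = x_i mod 3, x_{i+1} = (x_i − d_i)/3. The first 7 digits are (1, 0, 0, 1, 0, 2, 0).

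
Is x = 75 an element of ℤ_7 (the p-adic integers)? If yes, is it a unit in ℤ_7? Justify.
x ∈ ℤ_7^× (unit); v_7(x) = 0

ℤ_7 = {x ∈ ℚ_7 : v_7(x) ≥ 0} and ℤ_7^× = {x ∈ ℤ_7 : v_7(x) = 0}. Here v_7(75) = v_7(num) − v_7(den) = 0; compare against these criteria.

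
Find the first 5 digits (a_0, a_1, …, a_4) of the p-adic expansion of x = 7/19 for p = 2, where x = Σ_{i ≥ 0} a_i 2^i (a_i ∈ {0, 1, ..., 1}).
(a_0, …, a_4) = (1, 0, 1, 1, 1)

v_2(7/19) = 0 (numerator and denominator both coprime to 2), so x ∈ ℤ_2^×. Compute digits iteratively via a_i = x_i mod 2, x_{i+1} = (x_i − a_i)/2, with x_0 = x:
  x_0 = 7/19;  a_0 = 1;  x_1 = (x_0 − 1)/2 = -6/19
  x_1 = -6/19;  a_1 = 0;  x_2 = (x_1 − 0)/2 = -3/19
  x_2 = -3/19;  a_2 = 1;  x_3 = (x_2 − 1)/2 = -11/19
  x_3 = -11/19;  a_3 = 1;  x_4 = (x_3 − 1)/2 = -15/19
  x_4 = -15/19;  a_4 = 1;  x_5 = (x_4 − 1)/2 = -17/19
Digits: (1, 0, 1, 1, 1).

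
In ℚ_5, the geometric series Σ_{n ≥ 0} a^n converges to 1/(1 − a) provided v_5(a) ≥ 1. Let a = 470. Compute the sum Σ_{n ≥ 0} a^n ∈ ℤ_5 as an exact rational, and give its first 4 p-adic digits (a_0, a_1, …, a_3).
Σ a^n = 1/(1 − a) = -1/469;  first 4 digits = (1, 4, 4, 4)

v_5(a) = 1 ≥ 1, so the series converges in ℤ_5 to 1/(1 − a) = 1/(1 − 470) = -1/469. Expand this rational in ℤ_5: compute digits iteratively via d_i = x_i mod 5, x_{i+1} = (x_i − d_i)/5. The first 4 digits are (1, 4, 4, 4).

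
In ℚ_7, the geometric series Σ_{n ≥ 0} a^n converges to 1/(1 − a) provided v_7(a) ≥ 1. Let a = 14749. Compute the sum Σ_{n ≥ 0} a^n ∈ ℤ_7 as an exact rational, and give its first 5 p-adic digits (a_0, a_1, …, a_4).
Σ a^n = 1/(1 − a) = -1/14748;  first 5 digits = (1, 0, 0, 1, 6)

v_7(a) = 3 ≥ 1, so the series converges in ℤ_7 to 1/(1 − a) = 1/(1 − 14749) = -1/14748. Expand this rational in ℤ_7: compute digits iteratively via d_i = x_i mod 7, x_{i+1} = (x_i − d_i)/7. The first 5 digits are (1, 0, 0, 1, 6).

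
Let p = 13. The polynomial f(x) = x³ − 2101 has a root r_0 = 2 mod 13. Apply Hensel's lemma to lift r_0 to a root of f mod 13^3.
r_2 = 444 (mod 2197)

Hensel: r_{i+1} = r_i − f(r_i)/f′(r_i) mod 13^{i+2}, where f′(x) = 3x². Iterate:
  r_0 = 2 (mod 13)
  r_1 = 106 (mod 169)
  r_2 = 444 (mod 2197)
Final: r = 444 with f(r) ≡ 0 mod 13^3.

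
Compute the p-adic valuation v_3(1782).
v_3(1782) = 4

v_3(n) is the largest exponent k such that 3^k divides n. Factor out: 1782 = 3^4 · 22. (Sign doesn't affect v_p.) So v_3(1782) = 4.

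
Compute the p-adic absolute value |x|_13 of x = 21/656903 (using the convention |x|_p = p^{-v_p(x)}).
|21/656903|_13 = 28561

Step 1 — compute v_13(x) by factoring powers of 13 out of the numerator and denominator: v_13(21/656903) = -4. Step 2 — apply |x|_p = p^{-v_p(x)} = 13^{4} = 28561.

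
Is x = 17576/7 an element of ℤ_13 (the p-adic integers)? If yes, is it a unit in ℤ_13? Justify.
x ∈ ℤ_13 but not a unit; v_13(x) = 3 > 0

ℤ_13 = {x ∈ ℚ_13 : v_13(x) ≥ 0} and ℤ_13^× = {x ∈ ℤ_13 : v_13(x) = 0}. Here v_13(17576/7) = v_13(num) − v_13(den) = 3; compare against these criteria.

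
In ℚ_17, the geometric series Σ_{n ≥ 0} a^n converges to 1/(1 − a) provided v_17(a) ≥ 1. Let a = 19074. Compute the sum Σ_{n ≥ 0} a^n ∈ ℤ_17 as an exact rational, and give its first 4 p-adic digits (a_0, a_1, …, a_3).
Σ a^n = 1/(1 − a) = -1/19073;  first 4 digits = (1, 0, 15, 3)

v_17(a) = 2 ≥ 1, so the series converges in ℤ_17 to 1/(1 − a) = 1/(1 − 19074) = -1/19073. Expand this rational in ℤ_17: compute digits iteratively via d_i = x_i mod 17, x_{i+1} = (x_i − d_i)/17. The first 4 digits are (1, 0, 15, 3).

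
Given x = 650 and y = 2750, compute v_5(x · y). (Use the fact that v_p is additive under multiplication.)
v_5(1787500) = 5

v_p(x) = 2 (factor: 650 = 5^2 · 26); v_p(y) = 3 (factor: 2750 = 5^3 · 22). Additivity: v_p(xy) = v_p(x) + v_p(y) = 2 + 3 = 5. (Direct check: xy = 1787500 = 5^5 · (572).)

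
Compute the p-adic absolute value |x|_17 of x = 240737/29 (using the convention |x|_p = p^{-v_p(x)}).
|240737/29|_17 = 1/4913

Step 1 — compute v_17(x) by factoring powers of 17 out of the numerator and denominator: v_17(240737/29) = 3. Step 2 — apply |x|_p = p^{-v_p(x)} = 17^{-3} = 1/4913.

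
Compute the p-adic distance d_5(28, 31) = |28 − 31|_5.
d_5(28, 31) = 1

Step 1 — x − y = 28 − 31 = -3. Step 2 — v_5(-3) = 0 (factor: -3 = −(5^0 · 3); the sign does not affect v_p). Step 3 — |x − y|_5 = 5^{0} = 1.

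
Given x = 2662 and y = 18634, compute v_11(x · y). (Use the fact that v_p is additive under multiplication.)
v_11(49603708) = 6

v_p(x) = 3 (factor: 2662 = 11^3 · 2); v_p(y) = 3 (factor: 18634 = 11^3 · 14). Additivity: v_p(xy) = v_p(x) + v_p(y) = 3 + 3 = 6. (Direct check: xy = 49603708 = 11^6 · (28).)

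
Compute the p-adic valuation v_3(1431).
v_3(1431) = 3

v_3(n) is the largest exponent k such that 3^k divides n. Factor out: 1431 = 3^3 · 53. (Sign doesn't affect v_p.) So v_3(1431) = 3.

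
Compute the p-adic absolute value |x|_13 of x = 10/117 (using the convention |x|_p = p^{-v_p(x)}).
|10/117|_13 = 13

Step 1 — compute v_13(x) by factoring powers of 13 out of the numerator and denominator: v_13(10/117) = -1. Step 2 — apply |x|_p = p^{-v_p(x)} = 13^{1} = 13.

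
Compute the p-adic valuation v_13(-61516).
v_13(-61516) = 3

v_13(n) is the largest exponent k such that 13^k divides n. Factor out: -61516 = -13^3 · 28. (Sign doesn't affect v_p.) So v_13(-61516) = 3.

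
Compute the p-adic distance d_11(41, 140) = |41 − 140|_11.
d_11(41, 140) = 1/11

Step 1 — x − y = 41 − 140 = -99. Step 2 — v_11(-99) = 1 (factor: -99 = −(11^1 · 9); the sign does not affect v_p). Step 3 — |x − y|_11 = 11^{-1} = 1/11.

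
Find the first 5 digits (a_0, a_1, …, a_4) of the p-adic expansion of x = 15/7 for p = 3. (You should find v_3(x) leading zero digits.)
(a_0, …, a_4) = (0, 2, 0, 2, 1)

v_3(15/7) = 1, so a_0 = ... = a_0 = 0. Factor out: x = 3^1 · u with u = 5/7 a unit in ℤ_3. Expand u iteratively via a_{v+i} = u_i mod 3, u_{i+1} = (u_i − a_{v+i})/3:
  u_0 = 5/7;  a_1 = 2;  u_1 = (u_0 − 2)/3 = -3/7
  u_1 = -3/7;  a_2 = 0;  u_2 = (u_1 − 0)/3 = -1/7
  u_2 = -1/7;  a_3 = 2;  u_3 = (u_2 − 2)/3 = -5/7
  u_3 = -5/7;  a_4 = 1;  u_4 = (u_3 − 1)/3 = -4/7
Digits: (0, 2, 0, 2, 1).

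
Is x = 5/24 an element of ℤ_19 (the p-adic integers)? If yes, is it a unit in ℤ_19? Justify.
x ∈ ℤ_19^× (unit); v_19(x) = 0

ℤ_19 = {x ∈ ℚ_19 : v_19(x) ≥ 0} and ℤ_19^× = {x ∈ ℤ_19 : v_19(x) = 0}. Here v_19(5/24) = v_19(num) − v_19(den) = 0; compare against these criteria.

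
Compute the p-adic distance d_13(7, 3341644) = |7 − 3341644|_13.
d_13(7, 3341644) = 1/371293

Step 1 — x − y = 7 − 3341644 = -3341637. Step 2 — v_13(-3341637) = 5 (factor: -3341637 = −(13^5 · 9); the sign does not affect v_p). Step 3 — |x − y|_13 = 13^{-5} = 1/371293.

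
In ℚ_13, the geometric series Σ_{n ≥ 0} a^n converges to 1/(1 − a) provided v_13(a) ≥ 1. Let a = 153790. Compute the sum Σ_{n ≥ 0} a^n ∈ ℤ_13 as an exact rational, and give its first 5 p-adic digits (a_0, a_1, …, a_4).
Σ a^n = 1/(1 − a) = -1/153789;  first 5 digits = (1, 0, 0, 5, 5)

v_13(a) = 3 ≥ 1, so the series converges in ℤ_13 to 1/(1 − a) = 1/(1 − 153790) = -1/153789. Expand this rational in ℤ_13: compute digits iteratively via d_i = x_i mod 13, x_{i+1} = (x_i − d_i)/13. The first 5 digits are (1, 0, 0, 5, 5).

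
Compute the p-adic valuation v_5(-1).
v_5(-1) = 0

v_5(n) is the largest exponent k such that 5^k divides n. Factor out: -1 = -5^0 · 1. (Sign doesn't affect v_p.) So v_5(-1) = 0.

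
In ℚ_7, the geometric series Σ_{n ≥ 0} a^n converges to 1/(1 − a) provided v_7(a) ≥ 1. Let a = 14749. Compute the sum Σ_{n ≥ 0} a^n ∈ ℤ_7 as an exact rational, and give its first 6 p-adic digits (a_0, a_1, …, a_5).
Σ a^n = 1/(1 − a) = -1/14748;  first 6 digits = (1, 0, 0, 1, 6, 0)

v_7(a) = 3 ≥ 1, so the series converges in ℤ_7 to 1/(1 − a) = 1/(1 − 14749) = -1/14748. Expand this rational in ℤ_7: compute digits iteratively via d_i = x_i mod 7, x_{i+1} = (x_i − d_i)/7. The first 6 digits are (1, 0, 0, 1, 6, 0).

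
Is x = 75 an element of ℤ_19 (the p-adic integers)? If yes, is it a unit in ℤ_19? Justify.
x ∈ ℤ_19^× (unit); v_19(x) = 0

ℤ_19 = {x ∈ ℚ_19 : v_19(x) ≥ 0} and ℤ_19^× = {x ∈ ℤ_19 : v_19(x) = 0}. Here v_19(75) = v_19(num) − v_19(den) = 0; compare against these criteria.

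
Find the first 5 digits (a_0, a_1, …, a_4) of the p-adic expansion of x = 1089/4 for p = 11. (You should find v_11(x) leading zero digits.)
(a_0, …, a_4) = (0, 0, 5, 8, 2)

v_11(1089/4) = 2, so a_0 = ... = a_1 = 0. Factor out: x = 11^2 · u with u = 9/4 a unit in ℤ_11. Expand u iteratively via a_{v+i} = u_i mod 11, u_{i+1} = (u_i − a_{v+i})/11:
  u_0 = 9/4;  a_2 = 5;  u_1 = (u_0 − 5)/11 = -1/4
  u_1 = -1/4;  a_3 = 8;  u_2 = (u_1 − 8)/11 = -3/4
  u_2 = -3/4;  a_4 = 2;  u_3 = (u_2 − 2)/11 = -1/4
Digits: (0, 0, 5, 8, 2).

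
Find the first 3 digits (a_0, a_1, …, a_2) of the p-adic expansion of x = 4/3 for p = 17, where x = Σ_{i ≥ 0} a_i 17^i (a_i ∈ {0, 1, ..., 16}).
(a_0, …, a_2) = (7, 11, 5)

v_17(4/3) = 0 (numerator and denominator both coprime to 17), so x ∈ ℤ_17^×. Compute digits iteratively via a_i = x_i mod 17, x_{i+1} = (x_i − a_i)/17, with x_0 = x:
  x_0 = 4/3;  a_0 = 7;  x_1 = (x_0 − 7)/17 = -1/3
  x_1 = -1/3;  a_1 = 11;  x_2 = (x_1 − 11)/17 = -2/3
  x_2 = -2/3;  a_2 = 5;  x_3 = (x_2 − 5)/17 = -1/3
Digits: (7, 11, 5).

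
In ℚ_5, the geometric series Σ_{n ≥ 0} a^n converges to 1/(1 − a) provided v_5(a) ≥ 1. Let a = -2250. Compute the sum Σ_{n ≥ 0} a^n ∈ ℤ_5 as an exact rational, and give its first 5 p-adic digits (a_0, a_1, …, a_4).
Σ a^n = 1/(1 − a) = 1/2251;  first 5 digits = (1, 0, 0, 2, 1)

v_5(a) = 3 ≥ 1, so the series converges in ℤ_5 to 1/(1 − a) = 1/(1 − (-2250)) = 1/2251. Expand this rational in ℤ_5: compute digits iteratively via d_i = x_i mod 5, x_{i+1} = (x_i − d_i)/5. The first 5 digits are (1, 0, 0, 2, 1).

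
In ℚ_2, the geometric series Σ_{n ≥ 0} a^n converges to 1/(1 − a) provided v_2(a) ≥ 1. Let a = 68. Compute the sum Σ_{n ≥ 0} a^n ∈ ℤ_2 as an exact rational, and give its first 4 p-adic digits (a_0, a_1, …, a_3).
Σ a^n = 1/(1 − a) = -1/67;  first 4 digits = (1, 0, 1, 0)

v_2(a) = 2 ≥ 1, so the series converges in ℤ_2 to 1/(1 − a) = 1/(1 − 68) = -1/67. Expand this rational in ℤ_2: compute digits iteratively via d_i = x_i mod 2, x_{i+1} = (x_i − d_i)/2. The first 4 digits are (1, 0, 1, 0).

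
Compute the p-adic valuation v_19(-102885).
v_19(-102885) = 3

v_19(n) is the largest exponent k such that 19^k divides n. Factor out: -102885 = -19^3 · 15. (Sign doesn't affect v_p.) So v_19(-102885) = 3.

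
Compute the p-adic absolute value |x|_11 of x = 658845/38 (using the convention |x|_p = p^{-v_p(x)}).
|658845/38|_11 = 1/14641

Step 1 — compute v_11(x) by factoring powers of 11 out of the numerator and denominator: v_11(658845/38) = 4. Step 2 — apply |x|_p = p^{-v_p(x)} = 11^{-4} = 1/14641.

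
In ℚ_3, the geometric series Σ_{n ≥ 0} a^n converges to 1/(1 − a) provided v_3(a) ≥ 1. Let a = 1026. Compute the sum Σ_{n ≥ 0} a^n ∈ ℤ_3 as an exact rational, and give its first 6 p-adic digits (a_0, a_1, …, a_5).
Σ a^n = 1/(1 − a) = -1/1025;  first 6 digits = (1, 0, 0, 2, 0, 1)

v_3(a) = 3 ≥ 1, so the series converges in ℤ_3 to 1/(1 − a) = 1/(1 − 1026) = -1/1025. Expand this rational in ℤ_3: compute digits iteratively via d_i = x_i mod 3, x_{i+1} = (x_i − d_i)/3. The first 6 digits are (1, 0, 0, 2, 0, 1).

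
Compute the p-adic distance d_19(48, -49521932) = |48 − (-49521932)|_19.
d_19(48, -49521932) = 1/2476099

Step 1 — x − y = 48 − (-49521932) = 49521980. Step 2 — v_19(49521980) = 5 (factor: 49521980 = (19^5 · 20); the sign does not affect v_p). Step 3 — |x − y|_19 = 19^{-5} = 1/2476099.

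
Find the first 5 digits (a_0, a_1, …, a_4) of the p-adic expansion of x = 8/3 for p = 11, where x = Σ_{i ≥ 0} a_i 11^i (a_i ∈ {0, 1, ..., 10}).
(a_0, …, a_4) = (10, 3, 7, 3, 7)

v_11(8/3) = 0 (numerator and denominator both coprime to 11), so x ∈ ℤ_11^×. Compute digits iteratively via a_i = x_i mod 11, x_{i+1} = (x_i − a_i)/11, with x_0 = x:
  x_0 = 8/3;  a_0 = 10;  x_1 = (x_0 − 10)/11 = -2/3
  x_1 = -2/3;  a_1 = 3;  x_2 = (x_1 − 3)/11 = -1/3
  x_2 = -1/3;  a_2 = 7;  x_3 = (x_2 − 7)/11 = -2/3
  x_3 = -2/3;  a_3 = 3;  x_4 = (x_3 − 3)/11 = -1/3
  x_4 = -1/3;  a_4 = 7;  x_5 = (x_4 − 7)/11 = -2/3
Digits: (10, 3, 7, 3, 7).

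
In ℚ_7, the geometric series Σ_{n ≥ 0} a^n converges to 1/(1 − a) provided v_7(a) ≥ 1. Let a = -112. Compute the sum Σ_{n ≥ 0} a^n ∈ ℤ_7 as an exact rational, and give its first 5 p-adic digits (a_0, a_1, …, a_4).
Σ a^n = 1/(1 − a) = 1/113;  first 5 digits = (1, 5, 1, 0, 3)

v_7(a) = 1 ≥ 1, so the series converges in ℤ_7 to 1/(1 − a) = 1/(1 − (-112)) = 1/113. Expand this rational in ℤ_7: compute digits iteratively via d_i = x_i mod 7, x_{i+1} = (x_i − d_i)/7. The first 5 digits are (1, 5, 1, 0, 3).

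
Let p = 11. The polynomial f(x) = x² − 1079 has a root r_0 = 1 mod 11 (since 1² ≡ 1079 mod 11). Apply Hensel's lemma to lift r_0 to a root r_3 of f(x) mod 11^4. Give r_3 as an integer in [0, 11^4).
r_3 = 11672 (mod 14641)

Hensel's recurrence: r_{i+1} = r_i − f(r_i)·(f′(r_i))^{-1} mod 11^{i+2}, with f′(x) = 2x. Iterate:
  r_0 = 1 (mod 11)
  r_1 = 56 (mod 121)
  r_2 = 1024 (mod 1331)
  r_3 = 11672 (mod 14641)
Final: r_3 = 11672, and one checks f(r_3) ≡ 0 mod 11^4.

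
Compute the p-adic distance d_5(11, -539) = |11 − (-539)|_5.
d_5(11, -539) = 1/25

Step 1 — x − y = 11 − (-539) = 550. Step 2 — v_5(550) = 2 (factor: 550 = (5^2 · 22); the sign does not affect v_p). Step 3 — |x − y|_5 = 5^{-2} = 1/25.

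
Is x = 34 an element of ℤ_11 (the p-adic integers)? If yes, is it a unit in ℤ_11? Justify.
x ∈ ℤ_11^× (unit); v_11(x) = 0

ℤ_11 = {x ∈ ℚ_11 : v_11(x) ≥ 0} and ℤ_11^× = {x ∈ ℤ_11 : v_11(x) = 0}. Here v_11(34) = v_11(num) − v_11(den) = 0; compare against these criteria.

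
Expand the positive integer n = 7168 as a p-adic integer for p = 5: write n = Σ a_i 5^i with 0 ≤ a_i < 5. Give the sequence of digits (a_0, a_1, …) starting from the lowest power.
(a_0, a_1, …) = (3, 3, 1, 2, 1, 2)

Repeated division by 5 gives the digits low-to-high: 7168 = 3 + 3·5^1 + 1·5^2 + 2·5^3 + 1·5^4 + 2·5^5. Digit sequence: (3, 3, 1, 2, 1, 2).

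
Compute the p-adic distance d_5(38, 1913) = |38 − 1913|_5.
d_5(38, 1913) = 1/625

Step 1 — x − y = 38 − 1913 = -1875. Step 2 — v_5(-1875) = 4 (factor: -1875 = −(5^4 · 3); the sign does not affect v_p). Step 3 — |x − y|_5 = 5^{-4} = 1/625.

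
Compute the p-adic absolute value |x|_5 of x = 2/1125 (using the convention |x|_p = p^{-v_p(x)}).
|2/1125|_5 = 125

Step 1 — compute v_5(x) by factoring powers of 5 out of the numerator and denominator: v_5(2/1125) = -3. Step 2 — apply |x|_p = p^{-v_p(x)} = 5^{3} = 125.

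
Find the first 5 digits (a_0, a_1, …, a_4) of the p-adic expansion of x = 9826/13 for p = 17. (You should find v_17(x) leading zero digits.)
(a_0, …, a_4) = (0, 0, 0, 8, 10)

v_17(9826/13) = 3, so a_0 = ... = a_2 = 0. Factor out: x = 17^3 · u with u = 2/13 a unit in ℤ_17. Expand u iteratively via a_{v+i} = u_i mod 17, u_{i+1} = (u_i − a_{v+i})/17:
  u_0 = 2/13;  a_3 = 8;  u_1 = (u_0 − 8)/17 = -6/13
  u_1 = -6/13;  a_4 = 10;  u_2 = (u_1 − 10)/17 = -8/13
Digits: (0, 0, 0, 8, 10).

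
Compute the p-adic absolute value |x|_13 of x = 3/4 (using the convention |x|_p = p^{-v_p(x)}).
|3/4|_13 = 1

Step 1 — compute v_13(x) by factoring powers of 13 out of the numerator and denominator: v_13(3/4) = 0. Step 2 — apply |x|_p = p^{-v_p(x)} = 13^{0} = 1.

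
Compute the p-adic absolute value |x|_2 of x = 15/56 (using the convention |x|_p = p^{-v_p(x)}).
|15/56|_2 = 8

Step 1 — compute v_2(x) by factoring powers of 2 out of the numerator and denominator: v_2(15/56) = -3. Step 2 — apply |x|_p = p^{-v_p(x)} = 2^{3} = 8.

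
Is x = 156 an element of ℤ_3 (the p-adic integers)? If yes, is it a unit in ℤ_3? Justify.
x ∈ ℤ_3 but not a unit; v_3(x) = 1 > 0

ℤ_3 = {x ∈ ℚ_3 : v_3(x) ≥ 0} and ℤ_3^× = {x ∈ ℤ_3 : v_3(x) = 0}. Here v_3(156) = v_3(num) − v_3(den) = 1; compare against these criteria.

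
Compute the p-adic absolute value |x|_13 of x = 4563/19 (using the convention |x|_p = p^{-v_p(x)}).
|4563/19|_13 = 1/169

Step 1 — compute v_13(x) by factoring powers of 13 out of the numerator and denominator: v_13(4563/19) = 2. Step 2 — apply |x|_p = p^{-v_p(x)} = 13^{-2} = 1/169.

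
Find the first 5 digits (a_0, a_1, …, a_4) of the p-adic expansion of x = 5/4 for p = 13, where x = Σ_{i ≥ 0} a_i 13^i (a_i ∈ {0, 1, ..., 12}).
(a_0, …, a_4) = (11, 9, 9, 9, 9)

v_13(5/4) = 0 (numerator and denominator both coprime to 13), so x ∈ ℤ_13^×. Compute digits iteratively via a_i = x_i mod 13, x_{i+1} = (x_i − a_i)/13, with x_0 = x:
  x_0 = 5/4;  a_0 = 11;  x_1 = (x_0 − 11)/13 = -3/4
  x_1 = -3/4;  a_1 = 9;  x_2 = (x_1 − 9)/13 = -3/4
  x_2 = -3/4;  a_2 = 9;  x_3 = (x_2 − 9)/13 = -3/4
  x_3 = -3/4;  a_3 = 9;  x_4 = (x_3 − 9)/13 = -3/4
  x_4 = -3/4;  a_4 = 9;  x_5 = (x_4 − 9)/13 = -3/4
Digits: (11, 9, 9, 9, 9).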